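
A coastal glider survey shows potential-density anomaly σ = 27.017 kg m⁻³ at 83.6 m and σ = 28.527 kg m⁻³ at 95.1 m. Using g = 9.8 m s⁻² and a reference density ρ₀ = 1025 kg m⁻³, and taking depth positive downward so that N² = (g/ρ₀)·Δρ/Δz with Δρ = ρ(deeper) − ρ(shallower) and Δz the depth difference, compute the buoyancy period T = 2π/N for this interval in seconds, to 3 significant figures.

Δρ = 1028.527 − 1027.017 = 1.510 kg m⁻³ over Δz = 95.1 − 83.6 = 11.5 m.
N² = (9.8/1025) × (1.510/11.5) = 1.2554 × 10⁻³ s⁻².
N = √(1.2554 × 10⁻³) = 0.035432 rad s⁻¹, so T = 2π/N = 177.33 s ≈ 177 s.

177 s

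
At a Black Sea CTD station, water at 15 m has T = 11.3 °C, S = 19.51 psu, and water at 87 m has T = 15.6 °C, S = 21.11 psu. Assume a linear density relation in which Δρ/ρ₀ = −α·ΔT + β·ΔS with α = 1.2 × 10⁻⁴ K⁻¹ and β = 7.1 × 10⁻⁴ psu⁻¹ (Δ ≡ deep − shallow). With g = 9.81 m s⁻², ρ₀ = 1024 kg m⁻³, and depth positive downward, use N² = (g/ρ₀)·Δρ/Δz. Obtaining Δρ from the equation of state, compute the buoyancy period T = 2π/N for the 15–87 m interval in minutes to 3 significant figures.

11.4 min

ΔT = +4.3 K, ΔS = +1.60 psu (deep − shallow).
Δρ/ρ₀ = −αΔT + βΔS = -5.16 × 10⁻⁴ + 1.136 × 10⁻³ = 6.20 × 10⁻⁴, so Δρ ≈ 0.6349 kg m⁻³.
N² = (g/ρ₀)·Δρ/Δz = g·(Δρ/ρ₀)/Δz = 9.81 × 6.20 × 10⁻⁴ / 72 = 8.4475 × 10⁻⁵ s⁻².
N = √(8.4475 × 10⁻⁵) = 9.1910 × 10⁻³ rad s⁻¹ → T = 2π/N = 683.62 s = 11.394 min ≈ 11.4 min.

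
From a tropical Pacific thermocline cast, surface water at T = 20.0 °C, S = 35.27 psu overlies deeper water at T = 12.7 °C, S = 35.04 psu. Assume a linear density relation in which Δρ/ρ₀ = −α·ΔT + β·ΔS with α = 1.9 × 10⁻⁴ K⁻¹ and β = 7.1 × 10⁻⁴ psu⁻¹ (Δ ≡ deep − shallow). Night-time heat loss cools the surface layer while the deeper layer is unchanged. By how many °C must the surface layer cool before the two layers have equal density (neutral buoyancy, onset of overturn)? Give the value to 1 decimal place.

6.4 °C

Neutral buoyancy requires Δρ = 0, i.e. −α(T_deep − T_surf′) + β(S_deep − S_surf) = 0.
T_surf′ = T_deep − (β/α)·ΔS = 12.7 − (7.1 × 10⁻⁴/1.9 × 10⁻⁴)·(-0.23) = 13.559 °C.
Cooling required: 20.0 − (13.559) = 6.441 °C.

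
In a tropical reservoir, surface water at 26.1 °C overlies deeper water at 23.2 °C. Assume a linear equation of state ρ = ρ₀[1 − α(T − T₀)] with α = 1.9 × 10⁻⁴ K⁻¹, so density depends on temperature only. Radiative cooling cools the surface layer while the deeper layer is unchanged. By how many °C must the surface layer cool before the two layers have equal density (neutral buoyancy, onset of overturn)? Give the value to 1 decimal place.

With temperature the only control, equal density requires T_surf′ = T_deep.
T_surf′ = 23.2 °C.
Cooling required: 26.1 − 23.2 = 2.9 °C.

2.9 °C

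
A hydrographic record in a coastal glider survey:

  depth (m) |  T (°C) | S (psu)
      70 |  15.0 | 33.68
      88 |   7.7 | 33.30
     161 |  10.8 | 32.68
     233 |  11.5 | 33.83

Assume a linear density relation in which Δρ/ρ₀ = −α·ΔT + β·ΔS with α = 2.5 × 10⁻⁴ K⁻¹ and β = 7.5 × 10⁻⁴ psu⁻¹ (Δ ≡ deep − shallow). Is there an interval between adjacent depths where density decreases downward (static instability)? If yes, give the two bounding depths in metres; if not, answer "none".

88–161 m

Evaluate Δρ/ρ₀ = −αΔT + βΔS across each adjacent pair:
  70–88 m: −αΔT+βΔS = −(2.5 × 10⁻⁴)(-7.3)+(7.5 × 10⁻⁴)(-0.38) = 1.5 × 10⁻³ → stable
  88–161 m: −αΔT+βΔS = −(2.5 × 10⁻⁴)(+3.1)+(7.5 × 10⁻⁴)(-0.62) = -1.2 × 10⁻³ → UNSTABLE
  161–233 m: −αΔT+βΔS = −(2.5 × 10⁻⁴)(+0.7)+(7.5 × 10⁻⁴)(+1.15) = 6.9 × 10⁻⁴ → stable
The 88–161 m interval has Δρ < 0: lighter water underlies denser water.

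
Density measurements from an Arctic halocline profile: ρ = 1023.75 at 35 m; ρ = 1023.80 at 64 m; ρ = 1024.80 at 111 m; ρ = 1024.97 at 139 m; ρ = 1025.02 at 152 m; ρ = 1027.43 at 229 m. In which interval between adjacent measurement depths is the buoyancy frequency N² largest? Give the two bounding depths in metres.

Compute the density gradient over each adjacent pair:
  35–64 m: Δρ/Δz = 0.05/29 = 1.7 × 10⁻³ kg m⁻⁴
  64–111 m: Δρ/Δz = 1.00/47 = 0.021 kg m⁻⁴
  111–139 m: Δρ/Δz = 0.17/28 = 6.1 × 10⁻³ kg m⁻⁴
  139–152 m: Δρ/Δz = 0.05/13 = 3.8 × 10⁻³ kg m⁻⁴
  152–229 m: Δρ/Δz = 2.41/77 = 0.031 kg m⁻⁴
The largest gradient is in the 152–229 m interval — the pycnocline.

152–229 m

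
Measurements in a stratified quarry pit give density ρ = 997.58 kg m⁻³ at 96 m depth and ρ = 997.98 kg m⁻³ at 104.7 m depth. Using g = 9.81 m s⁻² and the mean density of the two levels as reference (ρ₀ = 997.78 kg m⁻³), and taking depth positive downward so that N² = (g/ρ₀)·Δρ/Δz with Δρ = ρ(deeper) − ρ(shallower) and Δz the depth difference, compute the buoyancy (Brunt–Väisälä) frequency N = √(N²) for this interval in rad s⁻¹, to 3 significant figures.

0.0213 rad s⁻¹

Δρ = 997.98 − 997.58 = 0.40 kg m⁻³ over Δz = 104.7 − 96 = 8.7 m.
N² = (9.81/997.78) × (0.40/8.7) = 4.5204 × 10⁻⁴ s⁻².
N = √(4.5204 × 10⁻⁴) = 0.021261 rad s⁻¹ ≈ 0.0213 rad s⁻¹.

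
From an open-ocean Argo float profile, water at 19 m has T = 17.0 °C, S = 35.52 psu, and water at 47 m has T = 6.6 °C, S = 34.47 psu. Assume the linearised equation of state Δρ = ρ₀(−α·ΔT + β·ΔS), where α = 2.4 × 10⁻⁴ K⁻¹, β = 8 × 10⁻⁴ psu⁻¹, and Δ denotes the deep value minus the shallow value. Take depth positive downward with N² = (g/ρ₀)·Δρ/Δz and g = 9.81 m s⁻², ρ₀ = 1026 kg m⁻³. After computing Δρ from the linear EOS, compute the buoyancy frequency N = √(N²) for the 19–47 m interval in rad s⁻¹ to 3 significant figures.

ΔT = -10.4 K, ΔS = -1.05 psu (deep − shallow).
Δρ/ρ₀ = −αΔT + βΔS = 2.496 × 10⁻³ − 8.40 × 10⁻⁴ = 1.656 × 10⁻³, so Δρ ≈ 1.699 kg m⁻³.
N² = (g/ρ₀)·Δρ/Δz = g·(Δρ/ρ₀)/Δz = 9.81 × 1.656 × 10⁻³ / 28 = 5.8019 × 10⁻⁴ s⁻².
N = √(5.8019 × 10⁻⁴) = 0.024087 rad s⁻¹ ≈ 0.0241 rad s⁻¹.

0.0241 rad s⁻¹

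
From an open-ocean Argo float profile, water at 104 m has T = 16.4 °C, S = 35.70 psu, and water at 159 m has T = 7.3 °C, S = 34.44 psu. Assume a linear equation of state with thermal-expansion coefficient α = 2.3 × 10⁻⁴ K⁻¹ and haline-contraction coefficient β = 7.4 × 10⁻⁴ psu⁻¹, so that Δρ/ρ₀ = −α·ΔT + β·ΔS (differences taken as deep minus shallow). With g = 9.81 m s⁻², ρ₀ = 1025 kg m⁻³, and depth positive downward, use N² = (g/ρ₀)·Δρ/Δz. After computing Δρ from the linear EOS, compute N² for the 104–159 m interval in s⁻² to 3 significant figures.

2.07 × 10⁻⁴ s⁻²

ΔT = -9.1 K, ΔS = -1.26 psu (deep − shallow).
Δρ/ρ₀ = −αΔT + βΔS = 2.093 × 10⁻³ − 9.324 × 10⁻⁴ = 1.1606 × 10⁻³, so Δρ ≈ 1.190 kg m⁻³.
N² = (g/ρ₀)·Δρ/Δz = g·(Δρ/ρ₀)/Δz = 9.81 × 1.1606 × 10⁻³ / 55 = 2.0701 × 10⁻⁴ s⁻² ≈ 2.07 × 10⁻⁴ s⁻².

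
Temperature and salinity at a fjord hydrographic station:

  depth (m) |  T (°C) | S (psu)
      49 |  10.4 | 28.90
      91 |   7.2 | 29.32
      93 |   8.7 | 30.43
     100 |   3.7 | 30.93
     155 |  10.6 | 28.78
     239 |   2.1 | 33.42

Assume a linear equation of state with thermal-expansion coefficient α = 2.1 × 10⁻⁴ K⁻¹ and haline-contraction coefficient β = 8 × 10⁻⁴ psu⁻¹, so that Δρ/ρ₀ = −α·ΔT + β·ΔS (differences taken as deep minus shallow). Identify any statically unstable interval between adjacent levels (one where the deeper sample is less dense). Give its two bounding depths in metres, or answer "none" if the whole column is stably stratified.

Evaluate Δρ/ρ₀ = −αΔT + βΔS across each adjacent pair:
  49–91 m: −αΔT+βΔS = −(2.1 × 10⁻⁴)(-3.2)+(8 × 10⁻⁴)(+0.42) = 1.0 × 10⁻³ → stable
  91–93 m: −αΔT+βΔS = −(2.1 × 10⁻⁴)(+1.5)+(8 × 10⁻⁴)(+1.11) = 5.7 × 10⁻⁴ → stable
  93–100 m: −αΔT+βΔS = −(2.1 × 10⁻⁴)(-5.0)+(8 × 10⁻⁴)(+0.50) = 1.5 × 10⁻³ → stable
  100–155 m: −αΔT+βΔS = −(2.1 × 10⁻⁴)(+6.9)+(8 × 10⁻⁴)(-2.15) = -3.2 × 10⁻³ → UNSTABLE
  155–239 m: −αΔT+βΔS = −(2.1 × 10⁻⁴)(-8.5)+(8 × 10⁻⁴)(+4.64) = 5.5 × 10⁻³ → stable
The 100–155 m interval has Δρ < 0: lighter water underlies denser water.

100–155 m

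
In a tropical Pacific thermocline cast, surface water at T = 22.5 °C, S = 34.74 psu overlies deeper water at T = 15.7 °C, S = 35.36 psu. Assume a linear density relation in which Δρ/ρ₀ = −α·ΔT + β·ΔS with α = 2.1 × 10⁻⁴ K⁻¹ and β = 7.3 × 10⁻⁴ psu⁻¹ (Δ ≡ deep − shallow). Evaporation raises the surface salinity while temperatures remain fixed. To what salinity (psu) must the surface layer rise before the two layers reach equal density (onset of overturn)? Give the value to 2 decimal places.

37.32 psu

Neutral buoyancy requires −α(T_deep − T_surf) + β(S_deep − S_surf′) = 0.
S_surf′ = S_deep − (α/β)·ΔT = 35.36 − (2.1 × 10⁻⁴/7.3 × 10⁻⁴)·(-6.8) = 37.3162 psu.
Increase required: 37.3162 − 34.74 = 2.5762 psu.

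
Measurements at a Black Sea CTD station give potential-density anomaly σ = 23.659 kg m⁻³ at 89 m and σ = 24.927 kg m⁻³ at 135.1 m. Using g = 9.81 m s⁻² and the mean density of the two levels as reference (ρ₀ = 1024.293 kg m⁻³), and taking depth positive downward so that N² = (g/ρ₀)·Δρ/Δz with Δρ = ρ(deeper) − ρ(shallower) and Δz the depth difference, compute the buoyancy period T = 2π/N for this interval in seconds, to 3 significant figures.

Δρ = 1024.927 − 1023.659 = 1.268 kg m⁻³ over Δz = 135.1 − 89 = 46.1 m.
N² = (9.81/1024.293) × (1.268/46.1) = 2.6343 × 10⁻⁴ s⁻².
N = √(2.6343 × 10⁻⁴) = 0.016231 rad s⁻¹, so T = 2π/N = 387.11 s ≈ 387 s.
A positive N² confirms static stability across the interval.

387 s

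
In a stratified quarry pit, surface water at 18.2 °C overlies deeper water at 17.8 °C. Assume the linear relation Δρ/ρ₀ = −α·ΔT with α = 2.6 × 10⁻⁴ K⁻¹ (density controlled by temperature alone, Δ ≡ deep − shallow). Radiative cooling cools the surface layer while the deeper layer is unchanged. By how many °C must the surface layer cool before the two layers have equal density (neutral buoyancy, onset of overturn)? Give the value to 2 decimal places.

0.40 °C

With temperature the only control, equal density requires T_surf′ = T_deep.
T_surf′ = 17.8 °C.
Cooling required: 18.2 − 17.8 = 0.40 °C.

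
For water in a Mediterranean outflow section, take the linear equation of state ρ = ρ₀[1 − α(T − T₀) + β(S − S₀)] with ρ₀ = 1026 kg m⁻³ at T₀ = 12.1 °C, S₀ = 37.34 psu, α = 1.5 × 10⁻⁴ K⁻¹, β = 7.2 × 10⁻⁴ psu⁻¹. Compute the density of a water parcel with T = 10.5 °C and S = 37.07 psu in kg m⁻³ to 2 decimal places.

T − T₀ = -1.6 K, S − S₀ = -0.27 psu.
Bracket = 1 − α·(-1.6) + β·(-0.27) = 1 + (4.56 × 10⁻⁵) = 1.0000456.
ρ = 1026 × 1.0000456 = 1026.05 kg m⁻³.

1026.05 kg m⁻³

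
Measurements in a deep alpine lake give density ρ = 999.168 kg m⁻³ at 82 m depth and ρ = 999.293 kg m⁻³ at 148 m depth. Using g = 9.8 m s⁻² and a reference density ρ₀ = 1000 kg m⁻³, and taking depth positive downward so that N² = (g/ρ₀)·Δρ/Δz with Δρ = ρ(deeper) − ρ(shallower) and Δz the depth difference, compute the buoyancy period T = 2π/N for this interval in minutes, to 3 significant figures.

Δρ = 999.293 − 999.168 = 0.125 kg m⁻³ over Δz = 148 − 82 = 66 m.
N² = (9.8/1000) × (0.125/66) = 1.8561 × 10⁻⁵ s⁻².
N = √(1.8561 × 10⁻⁵) = 4.3082 × 10⁻³ rad s⁻¹, so T = 2π/N = 1.4584 × 10³ s = 24.307 min ≈ 24.3 min.

24.3 min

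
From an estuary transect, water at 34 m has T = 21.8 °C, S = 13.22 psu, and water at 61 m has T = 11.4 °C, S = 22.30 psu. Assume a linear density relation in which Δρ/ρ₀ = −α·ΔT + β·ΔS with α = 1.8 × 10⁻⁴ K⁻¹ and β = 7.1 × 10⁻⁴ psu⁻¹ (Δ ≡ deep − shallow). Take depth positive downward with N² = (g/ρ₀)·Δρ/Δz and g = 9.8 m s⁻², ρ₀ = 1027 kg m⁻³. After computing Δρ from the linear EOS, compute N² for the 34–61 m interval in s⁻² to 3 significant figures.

3.02 × 10⁻³ s⁻²

ΔT = -10.4 K, ΔS = +9.08 psu (deep − shallow).
Δρ/ρ₀ = −αΔT + βΔS = 1.872 × 10⁻³ + 6.4468 × 10⁻³ = 8.3188 × 10⁻³, so Δρ ≈ 8.543 kg m⁻³.
N² = (g/ρ₀)·Δρ/Δz = g·(Δρ/ρ₀)/Δz = 9.8 × 8.3188 × 10⁻³ / 27 = 3.0194 × 10⁻³ s⁻² ≈ 3.02 × 10⁻³ s⁻².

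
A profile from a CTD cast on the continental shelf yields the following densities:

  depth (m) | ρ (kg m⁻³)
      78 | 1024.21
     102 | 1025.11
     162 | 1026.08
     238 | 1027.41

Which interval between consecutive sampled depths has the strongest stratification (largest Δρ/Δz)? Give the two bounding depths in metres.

78–102 m

Compute the density gradient over each adjacent pair:
  78–102 m: Δρ/Δz = 0.90/24 = 0.037 kg m⁻⁴
  102–162 m: Δρ/Δz = 0.97/60 = 0.016 kg m⁻⁴
  162–238 m: Δρ/Δz = 1.33/76 = 0.018 kg m⁻⁴
The largest gradient is in the 78–102 m interval — the pycnocline.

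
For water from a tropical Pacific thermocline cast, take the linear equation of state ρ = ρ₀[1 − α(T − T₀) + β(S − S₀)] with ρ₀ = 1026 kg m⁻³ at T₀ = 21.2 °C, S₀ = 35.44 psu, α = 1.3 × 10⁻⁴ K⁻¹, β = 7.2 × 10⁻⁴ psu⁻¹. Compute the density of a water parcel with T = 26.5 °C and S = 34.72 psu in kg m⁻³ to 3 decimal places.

T − T₀ = +5.3 K, S − S₀ = -0.72 psu.
Bracket = 1 − α·(+5.3) + β·(-0.72) = 1 + (-1.2074 × 10⁻³) = 0.9987926.
ρ = 1026 × 0.9987926 = 1024.761 kg m⁻³.

1024.761 kg m⁻³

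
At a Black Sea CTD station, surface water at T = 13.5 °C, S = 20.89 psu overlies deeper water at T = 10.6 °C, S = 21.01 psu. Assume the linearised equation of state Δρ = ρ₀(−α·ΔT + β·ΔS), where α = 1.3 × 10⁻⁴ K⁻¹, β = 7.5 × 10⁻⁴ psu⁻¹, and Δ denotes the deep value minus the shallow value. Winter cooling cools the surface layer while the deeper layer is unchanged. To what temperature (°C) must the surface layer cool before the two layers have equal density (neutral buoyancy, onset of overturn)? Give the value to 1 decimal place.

Neutral buoyancy requires Δρ = 0, i.e. −α(T_deep − T_surf′) + β(S_deep − S_surf) = 0.
T_surf′ = T_deep − (β/α)·ΔS = 10.6 − (7.5 × 10⁻⁴/1.3 × 10⁻⁴)·(+0.12) = 9.908 °C.
Cooling required: 13.5 − (9.908) = 3.592 °C.

9.9 °C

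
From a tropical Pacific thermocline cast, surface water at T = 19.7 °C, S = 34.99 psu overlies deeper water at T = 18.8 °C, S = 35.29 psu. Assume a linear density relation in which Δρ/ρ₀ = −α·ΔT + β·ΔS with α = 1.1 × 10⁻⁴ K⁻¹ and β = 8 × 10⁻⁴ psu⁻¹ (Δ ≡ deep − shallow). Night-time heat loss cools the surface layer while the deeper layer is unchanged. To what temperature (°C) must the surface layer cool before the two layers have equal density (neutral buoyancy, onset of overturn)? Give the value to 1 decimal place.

16.6 °C

Neutral buoyancy requires Δρ = 0, i.e. −α(T_deep − T_surf′) + β(S_deep − S_surf) = 0.
T_surf′ = T_deep − (β/α)·ΔS = 18.8 − (8 × 10⁻⁴/1.1 × 10⁻⁴)·(+0.30) = 16.618 °C.
Cooling required: 19.7 − (16.618) = 3.082 °C.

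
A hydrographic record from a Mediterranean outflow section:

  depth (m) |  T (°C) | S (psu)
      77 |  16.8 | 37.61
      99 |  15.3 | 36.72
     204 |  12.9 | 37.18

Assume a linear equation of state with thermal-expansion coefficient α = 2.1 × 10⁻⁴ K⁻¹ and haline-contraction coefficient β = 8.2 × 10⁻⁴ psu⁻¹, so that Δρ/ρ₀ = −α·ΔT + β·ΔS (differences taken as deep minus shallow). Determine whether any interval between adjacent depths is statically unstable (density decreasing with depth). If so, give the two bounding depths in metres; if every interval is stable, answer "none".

Evaluate Δρ/ρ₀ = −αΔT + βΔS across each adjacent pair:
  77–99 m: −αΔT+βΔS = −(2.1 × 10⁻⁴)(-1.5)+(8.2 × 10⁻⁴)(-0.89) = -4.1 × 10⁻⁴ → UNSTABLE
  99–204 m: −αΔT+βΔS = −(2.1 × 10⁻⁴)(-2.4)+(8.2 × 10⁻⁴)(+0.46) = 8.8 × 10⁻⁴ → stable
The 77–99 m interval has Δρ < 0: lighter water underlies denser water.

77–99 m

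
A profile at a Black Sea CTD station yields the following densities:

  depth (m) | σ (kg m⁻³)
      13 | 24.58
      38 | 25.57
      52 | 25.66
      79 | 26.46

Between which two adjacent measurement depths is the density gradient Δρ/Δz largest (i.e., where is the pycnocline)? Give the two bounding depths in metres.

13–38 m

Compute the density gradient over each adjacent pair:
  13–38 m: Δρ/Δz = 0.99/25 = 0.040 kg m⁻⁴
  38–52 m: Δρ/Δz = 0.09/14 = 6.4 × 10⁻³ kg m⁻⁴
  52–79 m: Δρ/Δz = 0.80/27 = 0.030 kg m⁻⁴
The largest gradient is in the 13–38 m interval — the pycnocline.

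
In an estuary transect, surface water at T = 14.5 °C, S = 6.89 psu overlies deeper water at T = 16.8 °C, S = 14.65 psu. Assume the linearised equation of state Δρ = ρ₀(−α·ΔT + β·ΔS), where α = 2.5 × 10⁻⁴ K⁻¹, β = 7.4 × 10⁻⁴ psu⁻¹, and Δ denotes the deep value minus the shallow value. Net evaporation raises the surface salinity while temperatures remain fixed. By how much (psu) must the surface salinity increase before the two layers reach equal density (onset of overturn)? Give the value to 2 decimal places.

6.98 psu

Neutral buoyancy requires −α(T_deep − T_surf) + β(S_deep − S_surf′) = 0.
S_surf′ = S_deep − (α/β)·ΔT = 14.65 − (2.5 × 10⁻⁴/7.4 × 10⁻⁴)·(+2.3) = 13.8730 psu.
Increase required: 13.8730 − 6.89 = 6.9830 psu.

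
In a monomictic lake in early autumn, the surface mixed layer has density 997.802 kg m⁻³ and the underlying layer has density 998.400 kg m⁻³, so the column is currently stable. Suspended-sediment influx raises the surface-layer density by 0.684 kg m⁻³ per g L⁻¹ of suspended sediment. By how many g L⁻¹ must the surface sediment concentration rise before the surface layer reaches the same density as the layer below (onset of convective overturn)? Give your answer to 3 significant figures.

Density deficit of the surface layer: 998.400 − 997.802 = 0.598 kg m⁻³.
Required change = 0.598 / 0.684 = 0.874 g L⁻¹.

0.874 g L⁻¹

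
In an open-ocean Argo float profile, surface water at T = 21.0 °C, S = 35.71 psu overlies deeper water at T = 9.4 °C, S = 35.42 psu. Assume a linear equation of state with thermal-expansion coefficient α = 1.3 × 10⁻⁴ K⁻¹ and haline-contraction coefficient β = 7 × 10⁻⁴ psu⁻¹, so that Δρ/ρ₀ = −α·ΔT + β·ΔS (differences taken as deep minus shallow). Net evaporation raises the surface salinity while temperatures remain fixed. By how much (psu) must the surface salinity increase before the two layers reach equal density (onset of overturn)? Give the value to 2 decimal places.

Neutral buoyancy requires −α(T_deep − T_surf) + β(S_deep − S_surf′) = 0.
S_surf′ = S_deep − (α/β)·ΔT = 35.42 − (1.3 × 10⁻⁴/7 × 10⁻⁴)·(-11.6) = 37.5743 psu.
Increase required: 37.5743 − 35.71 = 1.8643 psu.

1.86 psu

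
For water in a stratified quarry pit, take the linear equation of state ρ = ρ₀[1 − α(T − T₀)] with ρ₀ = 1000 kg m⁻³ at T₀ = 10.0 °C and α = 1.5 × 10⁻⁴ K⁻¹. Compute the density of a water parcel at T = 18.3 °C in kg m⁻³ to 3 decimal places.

998.755 kg m⁻³

T − T₀ = +8.3 K.
Bracket = 1 − α·(+8.3) = 1 + (-1.245 × 10⁻³) = 0.9987550.
ρ = 1000 × 0.9987550 = 998.755 kg m⁻³.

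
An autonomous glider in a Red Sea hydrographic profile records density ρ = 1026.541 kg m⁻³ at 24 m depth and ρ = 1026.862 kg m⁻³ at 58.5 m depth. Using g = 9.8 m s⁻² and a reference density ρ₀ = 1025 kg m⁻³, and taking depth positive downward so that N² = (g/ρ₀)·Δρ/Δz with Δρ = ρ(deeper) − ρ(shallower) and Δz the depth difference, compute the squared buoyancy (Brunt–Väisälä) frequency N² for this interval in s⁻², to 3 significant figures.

8.90 × 10⁻⁵ s⁻²

Δρ = 1026.862 − 1026.541 = 0.321 kg m⁻³ over Δz = 58.5 − 24 = 34.5 m.
N² = (9.8/1025) × (0.321/34.5) = 8.8959 × 10⁻⁵ s⁻² ≈ 8.90 × 10⁻⁵ s⁻².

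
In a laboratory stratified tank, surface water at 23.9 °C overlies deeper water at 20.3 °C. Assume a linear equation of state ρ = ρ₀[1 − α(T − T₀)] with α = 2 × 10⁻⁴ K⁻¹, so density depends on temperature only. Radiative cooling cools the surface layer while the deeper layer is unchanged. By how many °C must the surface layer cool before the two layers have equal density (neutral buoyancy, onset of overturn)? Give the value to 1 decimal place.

With temperature the only control, equal density requires T_surf′ = T_deep.
T_surf′ = 20.3 °C.
Cooling required: 23.9 − 20.3 = 3.6 °C.

3.6 °C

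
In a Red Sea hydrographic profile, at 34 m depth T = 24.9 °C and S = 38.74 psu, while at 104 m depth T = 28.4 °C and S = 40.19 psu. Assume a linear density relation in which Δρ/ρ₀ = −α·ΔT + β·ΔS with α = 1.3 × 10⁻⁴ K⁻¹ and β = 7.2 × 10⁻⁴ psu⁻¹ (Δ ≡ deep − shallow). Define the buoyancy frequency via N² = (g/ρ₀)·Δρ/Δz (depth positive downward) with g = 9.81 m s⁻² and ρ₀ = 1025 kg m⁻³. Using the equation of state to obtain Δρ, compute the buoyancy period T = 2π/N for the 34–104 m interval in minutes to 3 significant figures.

11.5 min

ΔT = +3.5 K, ΔS = +1.45 psu (deep − shallow).
Δρ/ρ₀ = −αΔT + βΔS = -4.55 × 10⁻⁴ + 1.044 × 10⁻³ = 5.89 × 10⁻⁴, so Δρ ≈ 0.6037 kg m⁻³.
N² = (g/ρ₀)·Δρ/Δz = g·(Δρ/ρ₀)/Δz = 9.81 × 5.89 × 10⁻⁴ / 70 = 8.2544 × 10⁻⁵ s⁻².
N = √(8.2544 × 10⁻⁵) = 9.0854 × 10⁻³ rad s⁻¹ → T = 2π/N = 691.57 s = 11.526 min ≈ 11.5 min.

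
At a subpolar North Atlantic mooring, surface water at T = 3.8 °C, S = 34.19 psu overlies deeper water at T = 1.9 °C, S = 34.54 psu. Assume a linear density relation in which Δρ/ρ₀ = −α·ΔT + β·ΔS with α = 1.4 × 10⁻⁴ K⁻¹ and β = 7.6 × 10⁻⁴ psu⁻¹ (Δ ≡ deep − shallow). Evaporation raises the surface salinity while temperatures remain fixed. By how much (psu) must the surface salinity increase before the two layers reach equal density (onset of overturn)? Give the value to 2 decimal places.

Neutral buoyancy requires −α(T_deep − T_surf) + β(S_deep − S_surf′) = 0.
S_surf′ = S_deep − (α/β)·ΔT = 34.54 − (1.4 × 10⁻⁴/7.6 × 10⁻⁴)·(-1.9) = 34.8900 psu.
Increase required: 34.8900 − 34.19 = 0.7000 psu.

0.70 psu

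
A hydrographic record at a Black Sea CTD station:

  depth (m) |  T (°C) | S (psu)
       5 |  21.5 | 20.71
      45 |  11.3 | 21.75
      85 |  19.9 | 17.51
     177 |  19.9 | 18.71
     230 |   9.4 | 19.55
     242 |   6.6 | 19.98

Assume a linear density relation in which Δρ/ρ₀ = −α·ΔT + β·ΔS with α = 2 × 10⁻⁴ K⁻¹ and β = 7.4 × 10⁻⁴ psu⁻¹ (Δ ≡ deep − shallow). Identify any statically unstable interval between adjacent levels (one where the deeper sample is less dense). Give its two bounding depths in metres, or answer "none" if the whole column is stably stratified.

45–85 m

Evaluate Δρ/ρ₀ = −αΔT + βΔS across each adjacent pair:
  5–45 m: −αΔT+βΔS = −(2 × 10⁻⁴)(-10.2)+(7.4 × 10⁻⁴)(+1.04) = 2.8 × 10⁻³ → stable
  45–85 m: −αΔT+βΔS = −(2 × 10⁻⁴)(+8.6)+(7.4 × 10⁻⁴)(-4.24) = -4.9 × 10⁻³ → UNSTABLE
  85–177 m: −αΔT+βΔS = −(2 × 10⁻⁴)(+0.0)+(7.4 × 10⁻⁴)(+1.20) = 8.9 × 10⁻⁴ → stable
  177–230 m: −αΔT+βΔS = −(2 × 10⁻⁴)(-10.5)+(7.4 × 10⁻⁴)(+0.84) = 2.7 × 10⁻³ → stable
  230–242 m: −αΔT+βΔS = −(2 × 10⁻⁴)(-2.8)+(7.4 × 10⁻⁴)(+0.43) = 8.8 × 10⁻⁴ → stable
The 45–85 m interval has Δρ < 0: lighter water underlies denser water.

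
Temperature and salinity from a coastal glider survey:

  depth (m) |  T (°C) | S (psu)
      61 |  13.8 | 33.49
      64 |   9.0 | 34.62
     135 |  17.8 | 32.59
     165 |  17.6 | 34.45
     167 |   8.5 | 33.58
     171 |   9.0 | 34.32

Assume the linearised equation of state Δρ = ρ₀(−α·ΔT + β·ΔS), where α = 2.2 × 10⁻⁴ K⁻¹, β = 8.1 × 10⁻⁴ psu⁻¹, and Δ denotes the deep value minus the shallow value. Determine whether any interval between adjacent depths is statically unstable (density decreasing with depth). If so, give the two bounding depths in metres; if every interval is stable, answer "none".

64–135 m

Evaluate Δρ/ρ₀ = −αΔT + βΔS across each adjacent pair:
  61–64 m: −αΔT+βΔS = −(2.2 × 10⁻⁴)(-4.8)+(8.1 × 10⁻⁴)(+1.13) = 2.0 × 10⁻³ → stable
  64–135 m: −αΔT+βΔS = −(2.2 × 10⁻⁴)(+8.8)+(8.1 × 10⁻⁴)(-2.03) = -3.6 × 10⁻³ → UNSTABLE
  135–165 m: −αΔT+βΔS = −(2.2 × 10⁻⁴)(-0.2)+(8.1 × 10⁻⁴)(+1.86) = 1.6 × 10⁻³ → stable
  165–167 m: −αΔT+βΔS = −(2.2 × 10⁻⁴)(-9.1)+(8.1 × 10⁻⁴)(-0.87) = 1.3 × 10⁻³ → stable
  167–171 m: −αΔT+βΔS = −(2.2 × 10⁻⁴)(+0.5)+(8.1 × 10⁻⁴)(+0.74) = 4.9 × 10⁻⁴ → stable
The 64–135 m interval has Δρ < 0: lighter water underlies denser water.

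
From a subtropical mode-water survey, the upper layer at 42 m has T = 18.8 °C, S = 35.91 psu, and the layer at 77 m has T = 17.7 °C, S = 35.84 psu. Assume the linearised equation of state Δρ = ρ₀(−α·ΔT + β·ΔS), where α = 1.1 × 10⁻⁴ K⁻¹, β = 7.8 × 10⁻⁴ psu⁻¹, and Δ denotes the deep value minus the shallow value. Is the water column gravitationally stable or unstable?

ΔT = 17.7 − 18.8 = -1.1 K and ΔS = 35.84 − 35.91 = -0.07 psu (deep − shallow).
−αΔT = 1.21 × 10⁻⁴; βΔS = -5.46 × 10⁻⁵; sum Δρ/ρ₀ = 6.64 × 10⁻⁵.
Δρ/ρ₀ > 0, so Δρ > 0: deeper water is denser → statically stable.

stable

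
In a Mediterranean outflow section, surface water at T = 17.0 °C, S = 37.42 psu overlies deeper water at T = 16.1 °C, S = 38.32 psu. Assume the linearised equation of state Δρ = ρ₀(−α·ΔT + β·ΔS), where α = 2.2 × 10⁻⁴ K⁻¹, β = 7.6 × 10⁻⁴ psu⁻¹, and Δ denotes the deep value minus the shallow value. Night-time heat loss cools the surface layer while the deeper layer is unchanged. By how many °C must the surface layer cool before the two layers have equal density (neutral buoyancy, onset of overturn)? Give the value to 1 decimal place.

Neutral buoyancy requires Δρ = 0, i.e. −α(T_deep − T_surf′) + β(S_deep − S_surf) = 0.
T_surf′ = T_deep − (β/α)·ΔS = 16.1 − (7.6 × 10⁻⁴/2.2 × 10⁻⁴)·(+0.90) = 12.991 °C.
Cooling required: 17.0 − (12.991) = 4.009 °C.

4.0 °C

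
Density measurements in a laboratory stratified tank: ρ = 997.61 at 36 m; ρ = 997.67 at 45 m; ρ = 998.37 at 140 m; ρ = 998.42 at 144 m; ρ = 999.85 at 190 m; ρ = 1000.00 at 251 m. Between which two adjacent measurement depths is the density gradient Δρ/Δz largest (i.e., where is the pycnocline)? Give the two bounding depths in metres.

144–190 m

Compute the density gradient over each adjacent pair:
  36–45 m: Δρ/Δz = 0.06/9 = 6.7 × 10⁻³ kg m⁻⁴
  45–140 m: Δρ/Δz = 0.70/95 = 7.4 × 10⁻³ kg m⁻⁴
  140–144 m: Δρ/Δz = 0.05/4 = 0.013 kg m⁻⁴
  144–190 m: Δρ/Δz = 1.43/46 = 0.031 kg m⁻⁴
  190–251 m: Δρ/Δz = 0.15/61 = 2.5 × 10⁻³ kg m⁻⁴
The largest gradient is in the 144–190 m interval — the pycnocline.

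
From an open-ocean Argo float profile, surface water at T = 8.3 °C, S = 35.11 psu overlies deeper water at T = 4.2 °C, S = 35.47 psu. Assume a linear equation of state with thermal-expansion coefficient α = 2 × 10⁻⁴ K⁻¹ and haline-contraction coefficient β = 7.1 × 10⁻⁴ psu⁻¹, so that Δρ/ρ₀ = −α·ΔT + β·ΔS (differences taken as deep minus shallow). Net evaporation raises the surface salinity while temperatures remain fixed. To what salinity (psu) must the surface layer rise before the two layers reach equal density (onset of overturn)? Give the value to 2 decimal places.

36.62 psu

Neutral buoyancy requires −α(T_deep − T_surf) + β(S_deep − S_surf′) = 0.
S_surf′ = S_deep − (α/β)·ΔT = 35.47 − (2 × 10⁻⁴/7.1 × 10⁻⁴)·(-4.1) = 36.6249 psu.
Increase required: 36.6249 − 35.11 = 1.5149 psu.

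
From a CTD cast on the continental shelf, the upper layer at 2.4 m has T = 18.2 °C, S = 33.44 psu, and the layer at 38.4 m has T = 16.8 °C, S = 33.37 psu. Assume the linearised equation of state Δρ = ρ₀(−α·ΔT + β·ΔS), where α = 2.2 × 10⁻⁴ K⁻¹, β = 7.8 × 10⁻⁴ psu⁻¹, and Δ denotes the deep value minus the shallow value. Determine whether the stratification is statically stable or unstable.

ΔT = 16.8 − 18.2 = -1.4 K and ΔS = 33.37 − 33.44 = -0.07 psu (deep − shallow).
−αΔT = 3.08 × 10⁻⁴; βΔS = -5.46 × 10⁻⁵; sum Δρ/ρ₀ = 2.534 × 10⁻⁴.
Δρ/ρ₀ > 0, so Δρ > 0: deeper water is denser → statically stable.

stable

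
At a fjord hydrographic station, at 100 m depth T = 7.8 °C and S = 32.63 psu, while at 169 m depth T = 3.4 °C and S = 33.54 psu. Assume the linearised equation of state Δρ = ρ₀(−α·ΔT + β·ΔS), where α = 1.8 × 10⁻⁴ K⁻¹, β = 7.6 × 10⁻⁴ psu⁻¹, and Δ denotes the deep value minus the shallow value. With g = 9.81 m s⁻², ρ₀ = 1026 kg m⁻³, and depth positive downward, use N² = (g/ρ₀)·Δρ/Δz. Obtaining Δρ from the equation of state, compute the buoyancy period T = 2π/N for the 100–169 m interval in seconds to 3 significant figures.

ΔT = -4.4 K, ΔS = +0.91 psu (deep − shallow).
Δρ/ρ₀ = −αΔT + βΔS = 7.92 × 10⁻⁴ + 6.916 × 10⁻⁴ = 1.4836 × 10⁻³, so Δρ ≈ 1.522 kg m⁻³.
N² = (g/ρ₀)·Δρ/Δz = g·(Δρ/ρ₀)/Δz = 9.81 × 1.4836 × 10⁻³ / 69 = 2.1093 × 10⁻⁴ s⁻².
N = √(2.1093 × 10⁻⁴) = 0.014523 rad s⁻¹ → T = 2π/N = 432.64 s ≈ 433 s.

433 s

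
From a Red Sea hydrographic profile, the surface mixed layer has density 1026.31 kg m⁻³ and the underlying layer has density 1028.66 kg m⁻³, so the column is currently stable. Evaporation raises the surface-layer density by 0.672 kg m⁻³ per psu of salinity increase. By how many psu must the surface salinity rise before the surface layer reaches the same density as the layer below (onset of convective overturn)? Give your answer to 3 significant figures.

Density deficit of the surface layer: 1028.66 − 1026.31 = 2.35 kg m⁻³.
Required change = 2.35 / 0.672 = 3.50 psu.

3.50 psu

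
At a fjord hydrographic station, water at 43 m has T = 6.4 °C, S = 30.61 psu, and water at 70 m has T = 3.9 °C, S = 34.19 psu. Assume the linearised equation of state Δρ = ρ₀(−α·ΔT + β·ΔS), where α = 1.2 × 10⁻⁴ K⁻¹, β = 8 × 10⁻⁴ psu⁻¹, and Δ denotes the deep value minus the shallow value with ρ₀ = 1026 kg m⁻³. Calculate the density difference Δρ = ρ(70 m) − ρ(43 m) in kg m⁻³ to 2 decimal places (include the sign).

+3.25 kg m⁻³

ΔT = -2.5 K, ΔS = +3.58 psu (deep − shallow).
Δρ/ρ₀ = −(1.2 × 10⁻⁴)(-2.5) + (8 × 10⁻⁴)(+3.58) = 3.164 × 10⁻³.
Δρ = 1026 × (3.164 × 10⁻³) = +3.25 kg m⁻³.
Positive Δρ: denser below, stable.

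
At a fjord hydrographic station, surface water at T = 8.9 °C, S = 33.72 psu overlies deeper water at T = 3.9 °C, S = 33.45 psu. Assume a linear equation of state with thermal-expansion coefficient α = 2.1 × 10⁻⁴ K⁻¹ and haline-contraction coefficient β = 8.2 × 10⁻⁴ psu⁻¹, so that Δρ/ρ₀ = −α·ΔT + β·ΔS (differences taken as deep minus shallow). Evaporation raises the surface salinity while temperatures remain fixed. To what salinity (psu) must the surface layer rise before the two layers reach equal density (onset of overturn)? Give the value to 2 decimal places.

34.73 psu

Neutral buoyancy requires −α(T_deep − T_surf) + β(S_deep − S_surf′) = 0.
S_surf′ = S_deep − (α/β)·ΔT = 33.45 − (2.1 × 10⁻⁴/8.2 × 10⁻⁴)·(-5.0) = 34.7305 psu.
Increase required: 34.7305 − 33.72 = 1.0105 psu.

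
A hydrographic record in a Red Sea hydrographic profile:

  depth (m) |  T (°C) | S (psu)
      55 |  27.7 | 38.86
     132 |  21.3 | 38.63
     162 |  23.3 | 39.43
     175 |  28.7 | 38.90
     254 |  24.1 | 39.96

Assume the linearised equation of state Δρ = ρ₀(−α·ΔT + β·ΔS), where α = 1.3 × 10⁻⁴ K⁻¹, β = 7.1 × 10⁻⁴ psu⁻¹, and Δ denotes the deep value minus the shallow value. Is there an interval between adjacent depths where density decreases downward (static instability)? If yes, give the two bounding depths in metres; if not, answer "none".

162–175 m

Evaluate Δρ/ρ₀ = −αΔT + βΔS across each adjacent pair:
  55–132 m: −αΔT+βΔS = −(1.3 × 10⁻⁴)(-6.4)+(7.1 × 10⁻⁴)(-0.23) = 6.7 × 10⁻⁴ → stable
  132–162 m: −αΔT+βΔS = −(1.3 × 10⁻⁴)(+2.0)+(7.1 × 10⁻⁴)(+0.80) = 3.1 × 10⁻⁴ → stable
  162–175 m: −αΔT+βΔS = −(1.3 × 10⁻⁴)(+5.4)+(7.1 × 10⁻⁴)(-0.53) = -1.1 × 10⁻³ → UNSTABLE
  175–254 m: −αΔT+βΔS = −(1.3 × 10⁻⁴)(-4.6)+(7.1 × 10⁻⁴)(+1.06) = 1.4 × 10⁻³ → stable
The 162–175 m interval has Δρ < 0: lighter water underlies denser water.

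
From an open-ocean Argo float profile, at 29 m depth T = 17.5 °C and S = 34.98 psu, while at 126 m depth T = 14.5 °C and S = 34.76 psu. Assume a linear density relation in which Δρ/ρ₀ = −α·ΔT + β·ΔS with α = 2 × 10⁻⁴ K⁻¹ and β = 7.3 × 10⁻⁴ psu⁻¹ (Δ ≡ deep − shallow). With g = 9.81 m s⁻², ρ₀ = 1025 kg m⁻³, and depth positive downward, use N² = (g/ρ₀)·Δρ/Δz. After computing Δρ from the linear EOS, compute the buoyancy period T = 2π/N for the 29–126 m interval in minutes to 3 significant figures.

ΔT = -3.0 K, ΔS = -0.22 psu (deep − shallow).
Δρ/ρ₀ = −αΔT + βΔS = 6.00 × 10⁻⁴ − 1.606 × 10⁻⁴ = 4.394 × 10⁻⁴, so Δρ ≈ 0.4504 kg m⁻³.
N² = (g/ρ₀)·Δρ/Δz = g·(Δρ/ρ₀)/Δz = 9.81 × 4.394 × 10⁻⁴ / 97 = 4.4438 × 10⁻⁵ s⁻².
N = √(4.4438 × 10⁻⁵) = 6.6662 × 10⁻³ rad s⁻¹ → T = 2π/N = 942.54 s = 15.709 min ≈ 15.7 min.

15.7 min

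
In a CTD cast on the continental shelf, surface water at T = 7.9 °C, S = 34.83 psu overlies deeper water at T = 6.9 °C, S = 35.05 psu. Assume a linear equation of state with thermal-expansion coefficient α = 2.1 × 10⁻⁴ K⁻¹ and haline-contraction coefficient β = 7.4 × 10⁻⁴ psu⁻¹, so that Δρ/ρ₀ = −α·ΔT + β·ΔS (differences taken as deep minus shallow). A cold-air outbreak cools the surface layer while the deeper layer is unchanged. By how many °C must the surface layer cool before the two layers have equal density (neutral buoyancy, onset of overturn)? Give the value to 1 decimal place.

1.8 °C

Neutral buoyancy requires Δρ = 0, i.e. −α(T_deep − T_surf′) + β(S_deep − S_surf) = 0.
T_surf′ = T_deep − (β/α)·ΔS = 6.9 − (7.4 × 10⁻⁴/2.1 × 10⁻⁴)·(+0.22) = 6.125 °C.
Cooling required: 7.9 − (6.125) = 1.775 °C.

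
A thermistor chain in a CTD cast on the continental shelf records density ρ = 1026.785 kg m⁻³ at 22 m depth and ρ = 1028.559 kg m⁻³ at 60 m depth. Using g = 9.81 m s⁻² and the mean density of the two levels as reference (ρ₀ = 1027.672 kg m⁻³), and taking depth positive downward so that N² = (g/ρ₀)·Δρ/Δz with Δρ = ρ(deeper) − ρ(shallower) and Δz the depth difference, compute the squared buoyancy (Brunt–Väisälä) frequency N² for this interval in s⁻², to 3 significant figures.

Δρ = 1028.559 − 1026.785 = 1.774 kg m⁻³ over Δz = 60 − 22 = 38 m.
N² = (9.81/1027.672) × (1.774/38) = 4.4564 × 10⁻⁴ s⁻² ≈ 4.46 × 10⁻⁴ s⁻².
A positive N² confirms static stability across the interval.

4.46 × 10⁻⁴ s⁻²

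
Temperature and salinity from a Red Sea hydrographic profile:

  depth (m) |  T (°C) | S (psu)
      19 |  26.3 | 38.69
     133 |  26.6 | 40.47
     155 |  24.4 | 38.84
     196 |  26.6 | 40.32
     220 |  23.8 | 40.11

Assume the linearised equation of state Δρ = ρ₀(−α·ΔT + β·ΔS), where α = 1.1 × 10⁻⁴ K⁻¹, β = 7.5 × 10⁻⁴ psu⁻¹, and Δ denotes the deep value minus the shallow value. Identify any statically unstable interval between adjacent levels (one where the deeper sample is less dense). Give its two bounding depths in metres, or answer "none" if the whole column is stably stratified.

133–155 m

Evaluate Δρ/ρ₀ = −αΔT + βΔS across each adjacent pair:
  19–133 m: −αΔT+βΔS = −(1.1 × 10⁻⁴)(+0.3)+(7.5 × 10⁻⁴)(+1.78) = 1.3 × 10⁻³ → stable
  133–155 m: −αΔT+βΔS = −(1.1 × 10⁻⁴)(-2.2)+(7.5 × 10⁻⁴)(-1.63) = -9.8 × 10⁻⁴ → UNSTABLE
  155–196 m: −αΔT+βΔS = −(1.1 × 10⁻⁴)(+2.2)+(7.5 × 10⁻⁴)(+1.48) = 8.7 × 10⁻⁴ → stable
  196–220 m: −αΔT+βΔS = −(1.1 × 10⁻⁴)(-2.8)+(7.5 × 10⁻⁴)(-0.21) = 1.5 × 10⁻⁴ → stable
The 133–155 m interval has Δρ < 0: lighter water underlies denser water.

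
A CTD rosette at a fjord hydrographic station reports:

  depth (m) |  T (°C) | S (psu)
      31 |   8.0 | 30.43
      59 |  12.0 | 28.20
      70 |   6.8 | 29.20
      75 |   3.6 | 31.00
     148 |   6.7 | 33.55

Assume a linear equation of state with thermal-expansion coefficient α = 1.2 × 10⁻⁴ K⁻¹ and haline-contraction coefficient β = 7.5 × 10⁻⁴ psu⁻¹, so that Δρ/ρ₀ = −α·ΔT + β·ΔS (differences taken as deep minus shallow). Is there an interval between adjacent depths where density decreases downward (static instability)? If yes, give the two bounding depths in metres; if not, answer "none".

Evaluate Δρ/ρ₀ = −αΔT + βΔS across each adjacent pair:
  31–59 m: −αΔT+βΔS = −(1.2 × 10⁻⁴)(+4.0)+(7.5 × 10⁻⁴)(-2.23) = -2.2 × 10⁻³ → UNSTABLE
  59–70 m: −αΔT+βΔS = −(1.2 × 10⁻⁴)(-5.2)+(7.5 × 10⁻⁴)(+1.00) = 1.4 × 10⁻³ → stable
  70–75 m: −αΔT+βΔS = −(1.2 × 10⁻⁴)(-3.2)+(7.5 × 10⁻⁴)(+1.80) = 1.7 × 10⁻³ → stable
  75–148 m: −αΔT+βΔS = −(1.2 × 10⁻⁴)(+3.1)+(7.5 × 10⁻⁴)(+2.55) = 1.5 × 10⁻³ → stable
The 31–59 m interval has Δρ < 0: lighter water underlies denser water.

31–59 m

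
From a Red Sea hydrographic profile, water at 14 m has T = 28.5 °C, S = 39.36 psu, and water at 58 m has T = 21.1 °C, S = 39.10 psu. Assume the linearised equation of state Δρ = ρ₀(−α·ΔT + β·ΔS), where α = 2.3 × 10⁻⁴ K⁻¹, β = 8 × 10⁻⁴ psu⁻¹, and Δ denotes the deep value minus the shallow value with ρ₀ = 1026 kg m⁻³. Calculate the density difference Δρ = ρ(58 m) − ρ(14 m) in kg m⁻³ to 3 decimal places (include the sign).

+1.533 kg m⁻³

ΔT = -7.4 K, ΔS = -0.26 psu (deep − shallow).
Δρ/ρ₀ = −(2.3 × 10⁻⁴)(-7.4) + (8 × 10⁻⁴)(-0.26) = 1.494 × 10⁻³.
Δρ = 1026 × (1.494 × 10⁻³) = +1.533 kg m⁻³.
Positive Δρ: denser below, stable.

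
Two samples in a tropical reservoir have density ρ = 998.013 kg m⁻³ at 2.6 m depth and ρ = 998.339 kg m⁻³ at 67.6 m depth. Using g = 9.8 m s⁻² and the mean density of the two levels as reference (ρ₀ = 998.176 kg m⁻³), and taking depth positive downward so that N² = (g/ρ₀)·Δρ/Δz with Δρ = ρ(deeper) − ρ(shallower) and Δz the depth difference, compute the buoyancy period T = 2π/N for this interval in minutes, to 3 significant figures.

Δρ = 998.339 − 998.013 = 0.326 kg m⁻³ over Δz = 67.6 − 2.6 = 65 m.
N² = (9.8/998.176) × (0.326/65) = 4.9241 × 10⁻⁵ s⁻².
N = √(4.9241 × 10⁻⁵) = 7.0172 × 10⁻³ rad s⁻¹, so T = 2π/N = 895.40 s = 14.923 min ≈ 14.9 min.

14.9 min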